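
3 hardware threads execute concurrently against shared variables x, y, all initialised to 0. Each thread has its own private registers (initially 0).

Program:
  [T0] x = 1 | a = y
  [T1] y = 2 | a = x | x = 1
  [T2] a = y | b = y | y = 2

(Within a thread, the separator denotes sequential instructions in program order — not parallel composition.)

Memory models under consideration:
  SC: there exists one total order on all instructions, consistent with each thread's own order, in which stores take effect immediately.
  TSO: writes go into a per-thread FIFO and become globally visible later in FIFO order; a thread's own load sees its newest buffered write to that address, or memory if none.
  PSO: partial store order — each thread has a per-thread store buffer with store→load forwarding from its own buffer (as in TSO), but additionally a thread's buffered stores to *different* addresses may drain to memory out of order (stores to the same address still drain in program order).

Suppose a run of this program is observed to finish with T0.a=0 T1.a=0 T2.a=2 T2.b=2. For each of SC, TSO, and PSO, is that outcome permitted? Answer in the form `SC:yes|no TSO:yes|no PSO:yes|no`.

outcome vector order: (T0.a,T1.a,T2.a,T2.b)
under SC → (0,1,0,0), (0,1,0,2), (0,1,2,2), (2,0,0,0), (2,0,0,2), (2,0,2,2), (2,1,0,0), (2,1,0,2), (2,1,2,2)
under TSO → (0,0,0,0), (0,0,0,2), (0,0,2,2), (0,1,0,0), (0,1,0,2), (0,1,2,2), (2,0,0,0), (2,0,0,2), (2,0,2,2), (2,1,0,0), (2,1,0,2), (2,1,2,2)
under PSO → (0,0,0,0), (0,0,0,2), (0,0,2,2), (0,1,0,0), (0,1,0,2), (0,1,2,2), (2,0,0,0), (2,0,0,2), (2,0,2,2), (2,1,0,0), (2,1,0,2), (2,1,2,2)
target (0,0,2,2) ∈ {TSO,PSO}

SC:no TSO:yes PSO:yes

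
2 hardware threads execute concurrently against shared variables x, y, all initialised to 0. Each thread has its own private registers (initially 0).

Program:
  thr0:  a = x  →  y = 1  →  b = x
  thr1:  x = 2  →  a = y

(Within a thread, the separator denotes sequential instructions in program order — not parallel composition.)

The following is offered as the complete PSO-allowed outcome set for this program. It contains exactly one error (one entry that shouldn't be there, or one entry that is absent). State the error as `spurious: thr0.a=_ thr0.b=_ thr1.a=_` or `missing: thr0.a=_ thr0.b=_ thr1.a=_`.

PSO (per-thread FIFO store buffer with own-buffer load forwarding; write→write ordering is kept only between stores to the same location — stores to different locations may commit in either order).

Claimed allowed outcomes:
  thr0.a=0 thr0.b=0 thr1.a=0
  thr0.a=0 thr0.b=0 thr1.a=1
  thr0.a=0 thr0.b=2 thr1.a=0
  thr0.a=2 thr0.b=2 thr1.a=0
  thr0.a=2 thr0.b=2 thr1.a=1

outcome vector order: (thr0.a,thr0.b,thr1.a)
[PSO] allowed = {<0 0 0> <0 0 1> <0 2 0> <0 2 1> <2 2 0> <2 2 1>}
PSO∖claimed = {<0 2 1>}

missing: thr0.a=0 thr0.b=2 thr1.a=1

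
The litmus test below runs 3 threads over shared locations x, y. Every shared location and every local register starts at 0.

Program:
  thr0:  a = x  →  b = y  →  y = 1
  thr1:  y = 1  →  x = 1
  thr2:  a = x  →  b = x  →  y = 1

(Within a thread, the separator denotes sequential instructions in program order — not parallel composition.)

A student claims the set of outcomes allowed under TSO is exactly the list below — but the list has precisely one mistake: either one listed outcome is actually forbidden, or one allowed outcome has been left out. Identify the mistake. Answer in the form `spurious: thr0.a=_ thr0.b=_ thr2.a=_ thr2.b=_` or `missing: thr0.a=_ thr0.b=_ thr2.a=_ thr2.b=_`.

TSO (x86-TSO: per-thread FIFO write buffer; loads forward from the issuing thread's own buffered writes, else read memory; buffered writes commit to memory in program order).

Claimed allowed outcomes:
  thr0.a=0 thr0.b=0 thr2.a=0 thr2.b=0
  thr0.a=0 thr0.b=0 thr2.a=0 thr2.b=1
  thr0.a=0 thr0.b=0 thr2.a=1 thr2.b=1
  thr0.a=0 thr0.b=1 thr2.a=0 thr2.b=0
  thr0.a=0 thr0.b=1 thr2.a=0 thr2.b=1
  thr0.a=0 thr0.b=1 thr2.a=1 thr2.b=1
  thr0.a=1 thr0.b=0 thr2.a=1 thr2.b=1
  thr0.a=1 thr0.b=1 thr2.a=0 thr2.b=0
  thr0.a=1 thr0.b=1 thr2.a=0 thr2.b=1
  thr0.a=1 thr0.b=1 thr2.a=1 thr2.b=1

outcome vector order: (thr0.a,thr0.b,thr2.a,thr2.b)
TSO: 9 outcomes — {(0,0,0,0) (0,0,0,1) (0,0,1,1) (0,1,0,0) (0,1,0,1) (0,1,1,1) (1,1,0,0) (1,1,0,1) (1,1,1,1)}
claimed∖TSO = {(1,0,1,1)}

spurious: thr0.a=1 thr0.b=0 thr2.a=1 thr2.b=1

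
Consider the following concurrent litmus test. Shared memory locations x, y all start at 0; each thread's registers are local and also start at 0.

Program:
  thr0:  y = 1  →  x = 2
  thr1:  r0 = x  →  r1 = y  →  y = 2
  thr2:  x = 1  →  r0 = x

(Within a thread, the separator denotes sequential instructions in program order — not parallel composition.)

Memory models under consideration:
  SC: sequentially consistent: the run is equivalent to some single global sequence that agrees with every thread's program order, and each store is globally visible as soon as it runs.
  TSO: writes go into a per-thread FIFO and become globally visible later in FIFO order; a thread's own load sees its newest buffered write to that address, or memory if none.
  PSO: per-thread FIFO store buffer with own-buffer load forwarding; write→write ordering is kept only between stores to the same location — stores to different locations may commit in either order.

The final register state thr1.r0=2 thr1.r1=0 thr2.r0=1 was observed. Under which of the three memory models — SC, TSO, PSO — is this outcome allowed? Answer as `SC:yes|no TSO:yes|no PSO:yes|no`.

SC:no TSO:no PSO:yes

outcome vector order: (thr1.r0,thr1.r1,thr2.r0)
SC (10): (0,0,1) (0,0,2) (0,1,1) (0,1,2) (1,0,1) (1,0,2) (1,1,1) (1,1,2) (2,1,1) (2,1,2)
TSO (10): (0,0,1) (0,0,2) (0,1,1) (0,1,2) (1,0,1) (1,0,2) (1,1,1) (1,1,2) (2,1,1) (2,1,2)
PSO (12): (0,0,1) (0,0,2) (0,1,1) (0,1,2) (1,0,1) (1,0,2) (1,1,1) (1,1,2) (2,0,1) (2,0,2) (2,1,1) (2,1,2)
target (2,0,1) ∈ {PSO}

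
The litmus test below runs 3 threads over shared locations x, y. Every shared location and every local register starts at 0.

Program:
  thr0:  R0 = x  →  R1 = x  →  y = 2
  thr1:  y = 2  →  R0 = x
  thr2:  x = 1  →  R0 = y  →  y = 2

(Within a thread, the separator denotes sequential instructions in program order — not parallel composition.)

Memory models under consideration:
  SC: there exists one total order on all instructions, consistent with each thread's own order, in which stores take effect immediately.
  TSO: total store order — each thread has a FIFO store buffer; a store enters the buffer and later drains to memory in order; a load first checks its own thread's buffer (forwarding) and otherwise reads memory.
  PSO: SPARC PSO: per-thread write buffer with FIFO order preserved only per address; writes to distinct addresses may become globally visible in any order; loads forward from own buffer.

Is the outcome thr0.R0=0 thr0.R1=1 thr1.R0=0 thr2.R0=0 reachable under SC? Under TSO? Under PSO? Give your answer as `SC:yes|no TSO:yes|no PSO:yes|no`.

SC:no TSO:yes PSO:yes

outcome vector order: (thr0.R0,thr0.R1,thr1.R0,thr2.R0)
under SC → 0002; 0010; 0012; 0102; 0110; 0112; 1102; 1110; 1112
under TSO → 0000; 0002; 0010; 0012; 0100; 0102; 0110; 0112; 1100; 1102; 1110; 1112
under PSO → 0000; 0002; 0010; 0012; 0100; 0102; 0110; 0112; 1100; 1102; 1110; 1112
target 0100 ∈ {TSO,PSO}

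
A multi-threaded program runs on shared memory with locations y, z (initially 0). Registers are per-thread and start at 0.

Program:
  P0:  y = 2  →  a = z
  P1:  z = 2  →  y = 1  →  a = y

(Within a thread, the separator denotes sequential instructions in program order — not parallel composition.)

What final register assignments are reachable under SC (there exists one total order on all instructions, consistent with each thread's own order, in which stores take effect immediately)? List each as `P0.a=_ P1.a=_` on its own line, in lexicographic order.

P0.a=0 P1.a=1
P0.a=2 P1.a=1
P0.a=2 P1.a=2

outcome vector order: (P0.a,P1.a)
|SC outcomes| = 3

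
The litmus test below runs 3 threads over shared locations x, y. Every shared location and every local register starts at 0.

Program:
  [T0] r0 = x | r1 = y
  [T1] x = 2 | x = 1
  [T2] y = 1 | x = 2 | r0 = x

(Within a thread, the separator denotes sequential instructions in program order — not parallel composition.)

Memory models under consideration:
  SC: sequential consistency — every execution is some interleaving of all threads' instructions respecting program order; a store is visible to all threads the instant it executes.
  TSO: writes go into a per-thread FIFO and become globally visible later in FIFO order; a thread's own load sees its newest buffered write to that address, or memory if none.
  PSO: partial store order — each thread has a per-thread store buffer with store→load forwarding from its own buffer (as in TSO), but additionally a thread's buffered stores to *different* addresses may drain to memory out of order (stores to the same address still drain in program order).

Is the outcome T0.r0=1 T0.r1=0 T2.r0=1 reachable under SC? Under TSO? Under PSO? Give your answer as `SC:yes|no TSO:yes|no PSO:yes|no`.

SC:no TSO:no PSO:yes

outcome vector order: (T0.r0,T0.r1,T2.r0)
SC (11): 001 002 011 012 102 111 112 201 202 211 212
TSO (11): 001 002 011 012 102 111 112 201 202 211 212
PSO (12): 001 002 011 012 101 102 111 112 201 202 211 212
target 101 ∈ {PSO}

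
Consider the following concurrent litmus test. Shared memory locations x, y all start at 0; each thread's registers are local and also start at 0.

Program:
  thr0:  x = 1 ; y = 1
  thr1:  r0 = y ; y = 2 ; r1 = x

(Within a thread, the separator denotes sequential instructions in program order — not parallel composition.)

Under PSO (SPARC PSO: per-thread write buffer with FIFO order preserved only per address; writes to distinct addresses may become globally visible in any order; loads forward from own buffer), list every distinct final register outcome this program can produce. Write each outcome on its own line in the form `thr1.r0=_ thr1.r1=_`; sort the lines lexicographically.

outcome vector order: (thr1.r0,thr1.r1)
|PSO outcomes| = 4

thr1.r0=0 thr1.r1=0
thr1.r0=0 thr1.r1=1
thr1.r0=1 thr1.r1=0
thr1.r0=1 thr1.r1=1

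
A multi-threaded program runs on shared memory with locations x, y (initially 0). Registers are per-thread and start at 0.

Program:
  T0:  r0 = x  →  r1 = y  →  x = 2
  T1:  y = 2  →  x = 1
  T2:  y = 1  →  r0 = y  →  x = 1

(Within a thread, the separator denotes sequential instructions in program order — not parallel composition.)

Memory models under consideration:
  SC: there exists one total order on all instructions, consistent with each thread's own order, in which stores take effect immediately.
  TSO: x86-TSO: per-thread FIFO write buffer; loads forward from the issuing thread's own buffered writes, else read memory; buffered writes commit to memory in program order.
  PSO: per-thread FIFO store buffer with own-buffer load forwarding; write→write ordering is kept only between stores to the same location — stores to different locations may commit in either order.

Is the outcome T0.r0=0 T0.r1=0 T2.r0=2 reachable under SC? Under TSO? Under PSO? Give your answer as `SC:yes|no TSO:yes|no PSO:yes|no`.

SC:yes TSO:yes PSO:yes

outcome vector order: (T0.r0,T0.r1,T2.r0)
under SC → (0,0,1), (0,0,2), (0,1,1), (0,1,2), (0,2,1), (0,2,2), (1,1,1), (1,2,1), (1,2,2)
under TSO → (0,0,1), (0,0,2), (0,1,1), (0,1,2), (0,2,1), (0,2,2), (1,1,1), (1,2,1), (1,2,2)
under PSO → (0,0,1), (0,0,2), (0,1,1), (0,1,2), (0,2,1), (0,2,2), (1,0,1), (1,0,2), (1,1,1), (1,1,2), (1,2,1), (1,2,2)
target (0,0,2) ∈ {SC,TSO,PSO}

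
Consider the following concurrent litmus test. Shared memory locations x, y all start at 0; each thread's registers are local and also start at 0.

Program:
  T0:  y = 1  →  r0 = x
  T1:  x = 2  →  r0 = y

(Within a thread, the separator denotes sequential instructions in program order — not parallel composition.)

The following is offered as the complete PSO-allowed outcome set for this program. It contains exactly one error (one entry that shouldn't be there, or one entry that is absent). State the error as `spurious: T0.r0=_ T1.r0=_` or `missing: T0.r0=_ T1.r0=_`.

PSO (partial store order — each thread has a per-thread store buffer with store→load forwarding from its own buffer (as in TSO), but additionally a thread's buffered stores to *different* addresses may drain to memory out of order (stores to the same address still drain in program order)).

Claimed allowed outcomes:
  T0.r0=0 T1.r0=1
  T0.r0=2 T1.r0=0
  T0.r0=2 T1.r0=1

outcome vector order: (T0.r0,T1.r0)
PSO (4): (0,0), (0,1), (2,0), (2,1)
PSO∖claimed = {(0,0)}

missing: T0.r0=0 T1.r0=0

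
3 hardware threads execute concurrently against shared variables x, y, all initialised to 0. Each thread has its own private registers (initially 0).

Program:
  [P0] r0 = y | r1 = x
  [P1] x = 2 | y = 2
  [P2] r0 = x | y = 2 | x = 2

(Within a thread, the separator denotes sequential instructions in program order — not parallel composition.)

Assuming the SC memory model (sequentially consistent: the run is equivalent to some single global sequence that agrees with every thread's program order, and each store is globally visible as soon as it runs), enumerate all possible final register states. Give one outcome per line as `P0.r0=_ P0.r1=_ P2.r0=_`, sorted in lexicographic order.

P0.r0=0 P0.r1=0 P2.r0=0
P0.r0=0 P0.r1=0 P2.r0=2
P0.r0=0 P0.r1=2 P2.r0=0
P0.r0=0 P0.r1=2 P2.r0=2
P0.r0=2 P0.r1=0 P2.r0=0
P0.r0=2 P0.r1=2 P2.r0=0
P0.r0=2 P0.r1=2 P2.r0=2

outcome vector order: (P0.r0,P0.r1,P2.r0)
|SC outcomes| = 7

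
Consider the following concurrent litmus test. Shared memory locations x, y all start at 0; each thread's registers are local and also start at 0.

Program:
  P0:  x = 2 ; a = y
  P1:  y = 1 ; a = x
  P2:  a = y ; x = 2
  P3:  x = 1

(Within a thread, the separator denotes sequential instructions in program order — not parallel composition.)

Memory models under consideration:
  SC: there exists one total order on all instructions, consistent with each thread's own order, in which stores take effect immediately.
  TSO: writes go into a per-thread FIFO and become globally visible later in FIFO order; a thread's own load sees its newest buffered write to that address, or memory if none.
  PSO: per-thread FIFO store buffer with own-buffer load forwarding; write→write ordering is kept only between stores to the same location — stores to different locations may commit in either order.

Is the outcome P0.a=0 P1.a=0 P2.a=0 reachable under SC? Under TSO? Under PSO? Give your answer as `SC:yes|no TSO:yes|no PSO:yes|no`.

SC:no TSO:yes PSO:yes

outcome vector order: (P0.a,P1.a,P2.a)
[SC] allowed = {<0 1 0> <0 1 1> <0 2 0> <0 2 1> <1 0 0> <1 0 1> <1 1 0> <1 1 1> <1 2 0> <1 2 1>}
[TSO] allowed = {<0 0 0> <0 0 1> <0 1 0> <0 1 1> <0 2 0> <0 2 1> <1 0 0> <1 0 1> <1 1 0> <1 1 1> <1 2 0> <1 2 1>}
[PSO] allowed = {<0 0 0> <0 0 1> <0 1 0> <0 1 1> <0 2 0> <0 2 1> <1 0 0> <1 0 1> <1 1 0> <1 1 1> <1 2 0> <1 2 1>}
target <0 0 0> ∈ {TSO,PSO}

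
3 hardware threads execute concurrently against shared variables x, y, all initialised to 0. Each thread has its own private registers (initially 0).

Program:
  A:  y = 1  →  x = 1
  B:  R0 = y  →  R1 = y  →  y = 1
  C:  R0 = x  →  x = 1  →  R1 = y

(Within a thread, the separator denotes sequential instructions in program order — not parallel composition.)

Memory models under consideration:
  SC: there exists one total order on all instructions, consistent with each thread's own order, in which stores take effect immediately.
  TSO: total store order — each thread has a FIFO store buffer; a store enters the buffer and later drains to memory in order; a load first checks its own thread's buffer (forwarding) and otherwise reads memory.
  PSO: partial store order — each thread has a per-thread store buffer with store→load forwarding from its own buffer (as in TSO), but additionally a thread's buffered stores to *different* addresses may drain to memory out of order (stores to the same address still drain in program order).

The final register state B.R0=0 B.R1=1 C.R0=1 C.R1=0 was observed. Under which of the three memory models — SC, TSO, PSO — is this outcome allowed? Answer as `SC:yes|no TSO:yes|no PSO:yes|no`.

outcome vector order: (B.R0,B.R1,C.R0,C.R1)
under SC → 0/0/0/0; 0/0/0/1; 0/0/1/1; 0/1/0/0; 0/1/0/1; 0/1/1/1; 1/1/0/0; 1/1/0/1; 1/1/1/1
under TSO → 0/0/0/0; 0/0/0/1; 0/0/1/1; 0/1/0/0; 0/1/0/1; 0/1/1/1; 1/1/0/0; 1/1/0/1; 1/1/1/1
under PSO → 0/0/0/0; 0/0/0/1; 0/0/1/0; 0/0/1/1; 0/1/0/0; 0/1/0/1; 0/1/1/0; 0/1/1/1; 1/1/0/0; 1/1/0/1; 1/1/1/0; 1/1/1/1
target 0/1/1/0 ∈ {PSO}

SC:no TSO:no PSO:yes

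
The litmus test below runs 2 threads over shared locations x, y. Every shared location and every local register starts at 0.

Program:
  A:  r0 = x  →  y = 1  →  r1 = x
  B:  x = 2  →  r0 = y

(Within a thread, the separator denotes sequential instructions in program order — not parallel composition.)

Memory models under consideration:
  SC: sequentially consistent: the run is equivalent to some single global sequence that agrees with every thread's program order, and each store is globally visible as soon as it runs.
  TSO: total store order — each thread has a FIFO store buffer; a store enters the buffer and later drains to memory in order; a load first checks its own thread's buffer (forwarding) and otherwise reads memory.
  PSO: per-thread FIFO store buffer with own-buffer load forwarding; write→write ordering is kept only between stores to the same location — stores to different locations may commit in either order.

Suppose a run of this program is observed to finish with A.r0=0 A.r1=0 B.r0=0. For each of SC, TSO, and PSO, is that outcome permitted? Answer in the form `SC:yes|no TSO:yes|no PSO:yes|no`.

SC:no TSO:yes PSO:yes

outcome vector order: (A.r0,A.r1,B.r0)
[SC] allowed = {0/0/1, 0/2/0, 0/2/1, 2/2/0, 2/2/1}
[TSO] allowed = {0/0/0, 0/0/1, 0/2/0, 0/2/1, 2/2/0, 2/2/1}
[PSO] allowed = {0/0/0, 0/0/1, 0/2/0, 0/2/1, 2/2/0, 2/2/1}
target 0/0/0 ∈ {TSO,PSO}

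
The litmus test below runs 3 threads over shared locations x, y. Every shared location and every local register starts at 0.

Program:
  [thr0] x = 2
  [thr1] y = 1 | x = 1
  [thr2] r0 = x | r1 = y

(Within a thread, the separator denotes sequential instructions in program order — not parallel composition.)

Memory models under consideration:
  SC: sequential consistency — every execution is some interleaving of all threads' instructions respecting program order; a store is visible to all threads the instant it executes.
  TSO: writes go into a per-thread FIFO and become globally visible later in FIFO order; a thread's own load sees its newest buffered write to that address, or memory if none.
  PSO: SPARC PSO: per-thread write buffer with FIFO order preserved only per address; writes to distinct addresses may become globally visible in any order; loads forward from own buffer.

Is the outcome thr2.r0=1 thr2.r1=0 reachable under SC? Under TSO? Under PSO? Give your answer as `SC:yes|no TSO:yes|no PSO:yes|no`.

outcome vector order: (thr2.r0,thr2.r1)
under SC → (0,0), (0,1), (1,1), (2,0), (2,1)
under TSO → (0,0), (0,1), (1,1), (2,0), (2,1)
under PSO → (0,0), (0,1), (1,0), (1,1), (2,0), (2,1)
target (1,0) ∈ {PSO}

SC:no TSO:no PSO:yes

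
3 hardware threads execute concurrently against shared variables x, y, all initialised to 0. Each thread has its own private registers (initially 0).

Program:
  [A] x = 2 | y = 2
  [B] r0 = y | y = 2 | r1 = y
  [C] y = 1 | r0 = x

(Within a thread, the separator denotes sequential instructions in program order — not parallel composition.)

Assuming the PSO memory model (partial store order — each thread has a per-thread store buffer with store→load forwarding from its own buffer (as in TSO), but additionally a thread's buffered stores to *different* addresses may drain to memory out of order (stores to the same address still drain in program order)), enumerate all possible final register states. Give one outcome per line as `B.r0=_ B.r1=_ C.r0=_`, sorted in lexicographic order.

B.r0=0 B.r1=1 C.r0=0
B.r0=0 B.r1=1 C.r0=2
B.r0=0 B.r1=2 C.r0=0
B.r0=0 B.r1=2 C.r0=2
B.r0=1 B.r1=2 C.r0=0
B.r0=1 B.r1=2 C.r0=2
B.r0=2 B.r1=1 C.r0=0
B.r0=2 B.r1=1 C.r0=2
B.r0=2 B.r1=2 C.r0=0
B.r0=2 B.r1=2 C.r0=2

outcome vector order: (B.r0,B.r1,C.r0)
|PSO outcomes| = 10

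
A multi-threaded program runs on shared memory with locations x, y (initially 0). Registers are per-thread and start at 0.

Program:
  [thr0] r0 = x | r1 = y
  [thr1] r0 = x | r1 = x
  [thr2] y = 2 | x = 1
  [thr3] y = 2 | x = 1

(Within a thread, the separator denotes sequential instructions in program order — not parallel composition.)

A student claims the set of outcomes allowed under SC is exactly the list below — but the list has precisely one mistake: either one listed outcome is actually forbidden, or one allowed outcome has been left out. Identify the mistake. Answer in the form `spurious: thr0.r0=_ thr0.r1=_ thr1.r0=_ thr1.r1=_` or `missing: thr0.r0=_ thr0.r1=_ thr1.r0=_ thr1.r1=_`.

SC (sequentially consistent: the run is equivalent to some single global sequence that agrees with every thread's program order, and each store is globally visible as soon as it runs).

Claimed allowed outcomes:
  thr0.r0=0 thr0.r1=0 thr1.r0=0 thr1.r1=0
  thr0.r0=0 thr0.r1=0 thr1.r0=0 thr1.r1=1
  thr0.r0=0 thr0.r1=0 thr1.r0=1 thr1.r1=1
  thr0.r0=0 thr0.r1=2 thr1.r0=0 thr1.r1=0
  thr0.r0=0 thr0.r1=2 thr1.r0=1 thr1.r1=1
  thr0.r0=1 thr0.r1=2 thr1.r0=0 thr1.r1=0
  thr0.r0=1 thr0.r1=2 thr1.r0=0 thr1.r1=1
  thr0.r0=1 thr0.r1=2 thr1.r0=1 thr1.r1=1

outcome vector order: (thr0.r0,thr0.r1,thr1.r0,thr1.r1)
SC: 9 outcomes — {(0,0,0,0), (0,0,0,1), (0,0,1,1), (0,2,0,0), (0,2,0,1), (0,2,1,1), (1,2,0,0), (1,2,0,1), (1,2,1,1)}
SC∖claimed = {(0,2,0,1)}

missing: thr0.r0=0 thr0.r1=2 thr1.r0=0 thr1.r1=1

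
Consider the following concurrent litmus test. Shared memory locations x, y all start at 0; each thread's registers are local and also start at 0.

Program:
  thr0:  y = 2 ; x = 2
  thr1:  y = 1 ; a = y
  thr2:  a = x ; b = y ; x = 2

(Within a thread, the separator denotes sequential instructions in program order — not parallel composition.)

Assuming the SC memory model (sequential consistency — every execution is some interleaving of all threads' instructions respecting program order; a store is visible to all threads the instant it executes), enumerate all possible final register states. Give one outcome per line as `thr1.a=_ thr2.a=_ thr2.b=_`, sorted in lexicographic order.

thr1.a=1 thr2.a=0 thr2.b=0
thr1.a=1 thr2.a=0 thr2.b=1
thr1.a=1 thr2.a=0 thr2.b=2
thr1.a=1 thr2.a=2 thr2.b=1
thr1.a=1 thr2.a=2 thr2.b=2
thr1.a=2 thr2.a=0 thr2.b=0
thr1.a=2 thr2.a=0 thr2.b=1
thr1.a=2 thr2.a=0 thr2.b=2
thr1.a=2 thr2.a=2 thr2.b=2

outcome vector order: (thr1.a,thr2.a,thr2.b)
|SC outcomes| = 9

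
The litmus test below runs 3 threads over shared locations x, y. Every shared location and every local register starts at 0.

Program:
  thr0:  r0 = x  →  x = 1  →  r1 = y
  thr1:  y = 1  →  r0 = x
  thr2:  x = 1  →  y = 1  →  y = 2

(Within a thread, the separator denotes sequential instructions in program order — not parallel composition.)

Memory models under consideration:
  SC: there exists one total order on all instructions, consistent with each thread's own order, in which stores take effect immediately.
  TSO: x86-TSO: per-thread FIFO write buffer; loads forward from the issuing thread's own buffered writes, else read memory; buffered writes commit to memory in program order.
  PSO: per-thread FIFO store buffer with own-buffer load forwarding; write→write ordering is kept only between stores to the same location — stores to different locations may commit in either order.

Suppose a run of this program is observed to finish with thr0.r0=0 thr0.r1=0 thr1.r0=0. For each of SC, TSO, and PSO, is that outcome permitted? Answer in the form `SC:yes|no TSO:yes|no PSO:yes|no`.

outcome vector order: (thr0.r0,thr0.r1,thr1.r0)
under SC → 0/0/1; 0/1/0; 0/1/1; 0/2/0; 0/2/1; 1/0/1; 1/1/0; 1/1/1; 1/2/0; 1/2/1
under TSO → 0/0/0; 0/0/1; 0/1/0; 0/1/1; 0/2/0; 0/2/1; 1/0/0; 1/0/1; 1/1/0; 1/1/1; 1/2/0; 1/2/1
under PSO → 0/0/0; 0/0/1; 0/1/0; 0/1/1; 0/2/0; 0/2/1; 1/0/0; 1/0/1; 1/1/0; 1/1/1; 1/2/0; 1/2/1
target 0/0/0 ∈ {TSO,PSO}

SC:no TSO:yes PSO:yes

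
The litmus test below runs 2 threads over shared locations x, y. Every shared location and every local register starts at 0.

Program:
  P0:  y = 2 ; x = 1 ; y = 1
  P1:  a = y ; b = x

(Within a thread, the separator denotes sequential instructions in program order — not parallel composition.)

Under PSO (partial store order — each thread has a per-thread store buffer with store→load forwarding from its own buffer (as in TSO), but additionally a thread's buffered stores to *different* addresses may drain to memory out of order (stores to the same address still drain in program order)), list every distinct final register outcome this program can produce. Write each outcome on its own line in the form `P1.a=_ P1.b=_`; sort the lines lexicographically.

P1.a=0 P1.b=0
P1.a=0 P1.b=1
P1.a=1 P1.b=0
P1.a=1 P1.b=1
P1.a=2 P1.b=0
P1.a=2 P1.b=1

outcome vector order: (P1.a,P1.b)
|PSO outcomes| = 6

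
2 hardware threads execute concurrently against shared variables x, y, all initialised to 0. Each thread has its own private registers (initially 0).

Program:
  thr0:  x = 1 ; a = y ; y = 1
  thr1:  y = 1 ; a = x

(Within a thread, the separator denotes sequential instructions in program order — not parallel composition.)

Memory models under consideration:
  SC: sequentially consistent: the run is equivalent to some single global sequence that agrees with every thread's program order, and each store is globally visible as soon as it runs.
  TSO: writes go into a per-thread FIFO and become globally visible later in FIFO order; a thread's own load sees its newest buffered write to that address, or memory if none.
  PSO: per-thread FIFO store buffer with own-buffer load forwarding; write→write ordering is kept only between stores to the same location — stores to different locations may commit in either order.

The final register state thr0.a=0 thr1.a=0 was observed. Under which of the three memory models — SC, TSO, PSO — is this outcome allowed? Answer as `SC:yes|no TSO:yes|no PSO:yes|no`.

outcome vector order: (thr0.a,thr1.a)
SC: 3 outcomes — {01 10 11}
TSO: 4 outcomes — {00 01 10 11}
PSO: 4 outcomes — {00 01 10 11}
target 00 ∈ {TSO,PSO}

SC:no TSO:yes PSO:yes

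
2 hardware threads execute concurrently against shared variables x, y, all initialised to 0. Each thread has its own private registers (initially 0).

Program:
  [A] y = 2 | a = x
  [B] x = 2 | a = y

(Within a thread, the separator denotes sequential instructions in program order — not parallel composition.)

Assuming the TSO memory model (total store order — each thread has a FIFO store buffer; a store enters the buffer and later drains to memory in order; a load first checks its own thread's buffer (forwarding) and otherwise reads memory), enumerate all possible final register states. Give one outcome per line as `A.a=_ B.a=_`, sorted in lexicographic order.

A.a=0 B.a=0
A.a=0 B.a=2
A.a=2 B.a=0
A.a=2 B.a=2

outcome vector order: (A.a,B.a)
|TSO outcomes| = 4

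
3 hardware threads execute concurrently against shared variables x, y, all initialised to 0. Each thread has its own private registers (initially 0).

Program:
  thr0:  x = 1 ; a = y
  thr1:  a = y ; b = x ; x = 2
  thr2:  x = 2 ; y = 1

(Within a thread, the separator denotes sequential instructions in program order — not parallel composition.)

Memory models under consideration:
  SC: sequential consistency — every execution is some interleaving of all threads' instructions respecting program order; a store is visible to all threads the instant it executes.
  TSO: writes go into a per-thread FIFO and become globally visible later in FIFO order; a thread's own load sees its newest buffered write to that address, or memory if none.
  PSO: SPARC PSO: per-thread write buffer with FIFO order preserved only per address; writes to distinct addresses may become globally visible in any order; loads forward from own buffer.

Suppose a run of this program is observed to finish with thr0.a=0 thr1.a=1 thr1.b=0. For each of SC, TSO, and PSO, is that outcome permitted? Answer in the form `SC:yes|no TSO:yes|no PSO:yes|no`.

outcome vector order: (thr0.a,thr1.a,thr1.b)
SC (10): <0 0 0> <0 0 1> <0 0 2> <0 1 1> <0 1 2> <1 0 0> <1 0 1> <1 0 2> <1 1 1> <1 1 2>
TSO (10): <0 0 0> <0 0 1> <0 0 2> <0 1 1> <0 1 2> <1 0 0> <1 0 1> <1 0 2> <1 1 1> <1 1 2>
PSO (12): <0 0 0> <0 0 1> <0 0 2> <0 1 0> <0 1 1> <0 1 2> <1 0 0> <1 0 1> <1 0 2> <1 1 0> <1 1 1> <1 1 2>
target <0 1 0> ∈ {PSO}

SC:no TSO:no PSO:yes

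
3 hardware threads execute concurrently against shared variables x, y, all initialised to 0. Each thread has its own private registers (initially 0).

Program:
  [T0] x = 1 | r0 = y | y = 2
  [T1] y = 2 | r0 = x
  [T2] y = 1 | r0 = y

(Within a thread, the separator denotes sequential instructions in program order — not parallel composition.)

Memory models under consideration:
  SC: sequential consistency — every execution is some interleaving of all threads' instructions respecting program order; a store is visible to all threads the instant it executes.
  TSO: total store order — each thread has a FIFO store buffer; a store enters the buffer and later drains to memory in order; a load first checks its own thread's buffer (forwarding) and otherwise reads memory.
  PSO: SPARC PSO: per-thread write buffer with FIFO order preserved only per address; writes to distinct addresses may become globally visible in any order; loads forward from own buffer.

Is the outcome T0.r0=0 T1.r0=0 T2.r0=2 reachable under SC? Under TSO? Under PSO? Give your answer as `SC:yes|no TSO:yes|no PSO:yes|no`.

SC:no TSO:yes PSO:yes

outcome vector order: (T0.r0,T1.r0,T2.r0)
SC (10): (0,1,1); (0,1,2); (1,0,1); (1,0,2); (1,1,1); (1,1,2); (2,0,1); (2,0,2); (2,1,1); (2,1,2)
TSO (12): (0,0,1); (0,0,2); (0,1,1); (0,1,2); (1,0,1); (1,0,2); (1,1,1); (1,1,2); (2,0,1); (2,0,2); (2,1,1); (2,1,2)
PSO (12): (0,0,1); (0,0,2); (0,1,1); (0,1,2); (1,0,1); (1,0,2); (1,1,1); (1,1,2); (2,0,1); (2,0,2); (2,1,1); (2,1,2)
target (0,0,2) ∈ {TSO,PSO}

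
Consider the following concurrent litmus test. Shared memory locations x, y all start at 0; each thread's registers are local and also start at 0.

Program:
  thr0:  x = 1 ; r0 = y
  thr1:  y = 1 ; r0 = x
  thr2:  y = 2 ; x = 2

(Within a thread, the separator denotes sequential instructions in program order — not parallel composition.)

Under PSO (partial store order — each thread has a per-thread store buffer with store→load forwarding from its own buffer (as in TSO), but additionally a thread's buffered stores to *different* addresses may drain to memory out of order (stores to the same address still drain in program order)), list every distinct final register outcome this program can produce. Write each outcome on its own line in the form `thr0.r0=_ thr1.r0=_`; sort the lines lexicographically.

thr0.r0=0 thr1.r0=0
thr0.r0=0 thr1.r0=1
thr0.r0=0 thr1.r0=2
thr0.r0=1 thr1.r0=0
thr0.r0=1 thr1.r0=1
thr0.r0=1 thr1.r0=2
thr0.r0=2 thr1.r0=0
thr0.r0=2 thr1.r0=1
thr0.r0=2 thr1.r0=2

outcome vector order: (thr0.r0,thr1.r0)
|PSO outcomes| = 9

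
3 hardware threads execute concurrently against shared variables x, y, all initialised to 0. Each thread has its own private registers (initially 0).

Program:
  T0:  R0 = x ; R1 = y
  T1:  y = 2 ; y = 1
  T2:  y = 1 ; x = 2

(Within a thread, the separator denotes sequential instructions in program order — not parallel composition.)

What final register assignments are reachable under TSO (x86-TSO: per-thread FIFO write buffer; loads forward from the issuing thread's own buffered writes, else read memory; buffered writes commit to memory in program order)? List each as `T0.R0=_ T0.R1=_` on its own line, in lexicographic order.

outcome vector order: (T0.R0,T0.R1)
|TSO outcomes| = 5

T0.R0=0 T0.R1=0
T0.R0=0 T0.R1=1
T0.R0=0 T0.R1=2
T0.R0=2 T0.R1=1
T0.R0=2 T0.R1=2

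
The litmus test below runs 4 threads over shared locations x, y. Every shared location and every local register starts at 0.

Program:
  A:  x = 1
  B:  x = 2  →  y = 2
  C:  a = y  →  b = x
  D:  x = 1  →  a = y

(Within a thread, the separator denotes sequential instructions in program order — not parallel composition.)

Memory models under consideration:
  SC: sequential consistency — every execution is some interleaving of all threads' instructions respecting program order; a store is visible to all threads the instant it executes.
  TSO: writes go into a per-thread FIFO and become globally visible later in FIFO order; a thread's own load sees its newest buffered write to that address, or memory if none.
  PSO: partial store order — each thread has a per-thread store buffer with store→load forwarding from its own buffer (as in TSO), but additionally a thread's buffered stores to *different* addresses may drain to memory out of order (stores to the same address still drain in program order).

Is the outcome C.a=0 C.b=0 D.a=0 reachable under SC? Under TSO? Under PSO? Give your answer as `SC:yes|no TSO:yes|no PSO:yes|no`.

outcome vector order: (C.a,C.b,D.a)
under SC → <0 0 0>; <0 0 2>; <0 1 0>; <0 1 2>; <0 2 0>; <0 2 2>; <2 1 0>; <2 1 2>; <2 2 0>; <2 2 2>
under TSO → <0 0 0>; <0 0 2>; <0 1 0>; <0 1 2>; <0 2 0>; <0 2 2>; <2 1 0>; <2 1 2>; <2 2 0>; <2 2 2>
under PSO → <0 0 0>; <0 0 2>; <0 1 0>; <0 1 2>; <0 2 0>; <0 2 2>; <2 0 0>; <2 0 2>; <2 1 0>; <2 1 2>; <2 2 0>; <2 2 2>
target <0 0 0> ∈ {SC,TSO,PSO}

SC:yes TSO:yes PSO:yes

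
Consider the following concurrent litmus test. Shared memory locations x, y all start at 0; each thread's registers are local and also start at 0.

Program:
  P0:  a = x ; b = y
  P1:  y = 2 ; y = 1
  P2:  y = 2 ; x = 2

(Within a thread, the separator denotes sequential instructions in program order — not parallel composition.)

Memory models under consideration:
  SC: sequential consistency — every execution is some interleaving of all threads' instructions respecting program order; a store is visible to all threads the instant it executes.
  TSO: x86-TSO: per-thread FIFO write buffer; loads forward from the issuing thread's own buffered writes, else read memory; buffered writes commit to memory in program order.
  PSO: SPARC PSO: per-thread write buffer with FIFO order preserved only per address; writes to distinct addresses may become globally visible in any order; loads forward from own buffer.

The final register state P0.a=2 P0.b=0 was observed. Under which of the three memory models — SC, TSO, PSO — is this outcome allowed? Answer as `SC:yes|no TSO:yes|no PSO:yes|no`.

SC:no TSO:no PSO:yes

outcome vector order: (P0.a,P0.b)
SC (5): (0,0) (0,1) (0,2) (2,1) (2,2)
TSO (5): (0,0) (0,1) (0,2) (2,1) (2,2)
PSO (6): (0,0) (0,1) (0,2) (2,0) (2,1) (2,2)
target (2,0) ∈ {PSO}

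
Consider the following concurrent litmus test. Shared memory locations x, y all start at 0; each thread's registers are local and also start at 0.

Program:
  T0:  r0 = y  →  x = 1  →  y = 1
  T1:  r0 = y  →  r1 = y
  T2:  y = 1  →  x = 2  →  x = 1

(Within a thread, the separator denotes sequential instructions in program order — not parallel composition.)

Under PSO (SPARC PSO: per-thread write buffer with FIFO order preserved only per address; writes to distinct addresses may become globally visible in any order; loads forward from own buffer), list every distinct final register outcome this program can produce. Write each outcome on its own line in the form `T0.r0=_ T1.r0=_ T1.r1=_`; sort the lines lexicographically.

outcome vector order: (T0.r0,T1.r0,T1.r1)
|PSO outcomes| = 6

T0.r0=0 T1.r0=0 T1.r1=0
T0.r0=0 T1.r0=0 T1.r1=1
T0.r0=0 T1.r0=1 T1.r1=1
T0.r0=1 T1.r0=0 T1.r1=0
T0.r0=1 T1.r0=0 T1.r1=1
T0.r0=1 T1.r0=1 T1.r1=1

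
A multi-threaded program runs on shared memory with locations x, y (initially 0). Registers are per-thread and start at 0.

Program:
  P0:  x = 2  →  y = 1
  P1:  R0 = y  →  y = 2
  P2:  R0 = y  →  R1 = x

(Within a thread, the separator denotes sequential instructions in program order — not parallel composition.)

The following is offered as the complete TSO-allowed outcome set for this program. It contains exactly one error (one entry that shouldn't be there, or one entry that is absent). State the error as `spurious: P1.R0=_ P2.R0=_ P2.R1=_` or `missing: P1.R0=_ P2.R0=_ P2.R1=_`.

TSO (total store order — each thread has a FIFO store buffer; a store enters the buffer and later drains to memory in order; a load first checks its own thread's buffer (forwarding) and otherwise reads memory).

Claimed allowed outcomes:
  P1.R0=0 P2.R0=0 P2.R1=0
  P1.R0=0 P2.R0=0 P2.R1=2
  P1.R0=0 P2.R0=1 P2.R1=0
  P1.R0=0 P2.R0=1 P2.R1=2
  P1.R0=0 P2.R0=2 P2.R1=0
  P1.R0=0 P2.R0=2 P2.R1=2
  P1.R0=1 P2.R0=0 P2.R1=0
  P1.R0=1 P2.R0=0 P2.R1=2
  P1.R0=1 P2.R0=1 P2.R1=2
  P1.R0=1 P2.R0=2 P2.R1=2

spurious: P1.R0=0 P2.R0=1 P2.R1=0

outcome vector order: (P1.R0,P2.R0,P2.R1)
[TSO] allowed = {(0,0,0); (0,0,2); (0,1,2); (0,2,0); (0,2,2); (1,0,0); (1,0,2); (1,1,2); (1,2,2)}
claimed∖TSO = {(0,1,0)}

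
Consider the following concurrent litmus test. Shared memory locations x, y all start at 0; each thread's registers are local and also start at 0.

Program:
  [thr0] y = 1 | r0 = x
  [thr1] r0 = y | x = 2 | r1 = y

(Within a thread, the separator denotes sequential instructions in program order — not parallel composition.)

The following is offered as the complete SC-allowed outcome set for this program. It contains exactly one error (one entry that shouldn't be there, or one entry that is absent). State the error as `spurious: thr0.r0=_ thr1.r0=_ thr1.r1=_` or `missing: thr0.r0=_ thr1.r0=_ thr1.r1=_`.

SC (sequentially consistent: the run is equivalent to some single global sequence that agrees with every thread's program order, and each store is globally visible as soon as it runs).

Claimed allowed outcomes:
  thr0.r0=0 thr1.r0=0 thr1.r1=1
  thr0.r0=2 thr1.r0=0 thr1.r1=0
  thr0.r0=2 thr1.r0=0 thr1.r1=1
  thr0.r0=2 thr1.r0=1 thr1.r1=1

missing: thr0.r0=0 thr1.r0=1 thr1.r1=1

outcome vector order: (thr0.r0,thr1.r0,thr1.r1)
[SC] allowed = {<0 0 1> <0 1 1> <2 0 0> <2 0 1> <2 1 1>}
SC∖claimed = {<0 1 1>}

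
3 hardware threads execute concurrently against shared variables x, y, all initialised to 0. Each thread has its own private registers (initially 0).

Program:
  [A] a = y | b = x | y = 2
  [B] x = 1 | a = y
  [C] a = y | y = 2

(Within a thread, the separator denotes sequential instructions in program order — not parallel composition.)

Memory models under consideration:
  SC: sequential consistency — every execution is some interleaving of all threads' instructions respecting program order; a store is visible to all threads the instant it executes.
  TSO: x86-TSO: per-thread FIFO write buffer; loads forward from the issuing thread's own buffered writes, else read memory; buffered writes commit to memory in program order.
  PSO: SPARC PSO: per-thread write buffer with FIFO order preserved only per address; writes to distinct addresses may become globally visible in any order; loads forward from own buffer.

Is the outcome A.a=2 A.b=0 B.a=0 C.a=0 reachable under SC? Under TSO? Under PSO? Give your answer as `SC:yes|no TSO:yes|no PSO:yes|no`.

outcome vector order: (A.a,A.b,B.a,C.a)
under SC → 0000, 0002, 0020, 0022, 0100, 0102, 0120, 0122, 2020, 2100, 2120
under TSO → 0000, 0002, 0020, 0022, 0100, 0102, 0120, 0122, 2000, 2020, 2100, 2120
under PSO → 0000, 0002, 0020, 0022, 0100, 0102, 0120, 0122, 2000, 2020, 2100, 2120
target 2000 ∈ {TSO,PSO}

SC:no TSO:yes PSO:yes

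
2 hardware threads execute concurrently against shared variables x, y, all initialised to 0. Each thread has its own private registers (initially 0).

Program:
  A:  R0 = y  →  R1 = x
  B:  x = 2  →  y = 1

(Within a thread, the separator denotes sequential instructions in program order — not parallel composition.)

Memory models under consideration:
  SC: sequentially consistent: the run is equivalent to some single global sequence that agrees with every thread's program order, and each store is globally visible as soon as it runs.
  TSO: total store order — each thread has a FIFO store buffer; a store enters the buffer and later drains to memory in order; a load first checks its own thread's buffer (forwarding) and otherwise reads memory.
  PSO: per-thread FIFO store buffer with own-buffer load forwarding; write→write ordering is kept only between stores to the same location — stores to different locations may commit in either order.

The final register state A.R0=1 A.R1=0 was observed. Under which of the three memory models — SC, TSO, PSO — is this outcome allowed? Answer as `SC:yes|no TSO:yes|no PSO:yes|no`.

SC:no TSO:no PSO:yes

outcome vector order: (A.R0,A.R1)
under SC → <0 0> <0 2> <1 2>
under TSO → <0 0> <0 2> <1 2>
under PSO → <0 0> <0 2> <1 0> <1 2>
target <1 0> ∈ {PSO}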